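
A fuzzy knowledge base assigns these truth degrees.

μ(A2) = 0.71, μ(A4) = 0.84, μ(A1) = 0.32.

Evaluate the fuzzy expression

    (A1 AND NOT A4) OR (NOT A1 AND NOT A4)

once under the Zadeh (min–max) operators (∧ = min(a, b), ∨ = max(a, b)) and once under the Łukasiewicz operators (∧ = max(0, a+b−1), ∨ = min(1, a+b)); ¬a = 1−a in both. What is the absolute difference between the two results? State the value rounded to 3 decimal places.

0.160

Under Zadeh (min–max):
  NOT A4 = 1 − 0.84 = 0.16
  A1 AND NOT A4 = min(a, b) on (0.32, 0.16) = 0.16
  NOT A1 = 1 − 0.32 = 0.68
  NOT A4 = 1 − 0.84 = 0.16
  NOT A1 AND NOT A4 = min(a, b) on (0.68, 0.16) = 0.16
  (A1 AND NOT A4) OR (NOT A1 AND NOT A4) = max(a, b) on (0.16, 0.16) = 0.16
  → value = 0.1600
Under Łukasiewicz:
  NOT A4 = 1 − 0.84 = 0.16
  A1 AND NOT A4 = max(0, a+b−1) on (0.32, 0.16) = 0.00
  NOT A1 = 1 − 0.32 = 0.68
  NOT A4 = 1 − 0.84 = 0.16
  NOT A1 AND NOT A4 = max(0, a+b−1) on (0.68, 0.16) = 0.00
  (A1 AND NOT A4) OR (NOT A1 AND NOT A4) = min(1, a+b) on (0.00, 0.00) = 0.00
  → value = 0.0000
|0.1600 − 0.0000| = 0.160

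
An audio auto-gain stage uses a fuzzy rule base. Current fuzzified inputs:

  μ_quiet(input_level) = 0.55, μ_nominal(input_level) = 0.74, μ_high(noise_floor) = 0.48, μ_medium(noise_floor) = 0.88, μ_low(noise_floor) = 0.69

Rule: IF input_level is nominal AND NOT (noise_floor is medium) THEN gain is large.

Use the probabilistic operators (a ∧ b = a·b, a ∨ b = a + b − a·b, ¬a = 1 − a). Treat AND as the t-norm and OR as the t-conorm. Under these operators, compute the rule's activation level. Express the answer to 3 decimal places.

0.089

firing strength: nominal=0.74, ¬medium=1−0.88=0.12; AND[a·b] → w = 0.0888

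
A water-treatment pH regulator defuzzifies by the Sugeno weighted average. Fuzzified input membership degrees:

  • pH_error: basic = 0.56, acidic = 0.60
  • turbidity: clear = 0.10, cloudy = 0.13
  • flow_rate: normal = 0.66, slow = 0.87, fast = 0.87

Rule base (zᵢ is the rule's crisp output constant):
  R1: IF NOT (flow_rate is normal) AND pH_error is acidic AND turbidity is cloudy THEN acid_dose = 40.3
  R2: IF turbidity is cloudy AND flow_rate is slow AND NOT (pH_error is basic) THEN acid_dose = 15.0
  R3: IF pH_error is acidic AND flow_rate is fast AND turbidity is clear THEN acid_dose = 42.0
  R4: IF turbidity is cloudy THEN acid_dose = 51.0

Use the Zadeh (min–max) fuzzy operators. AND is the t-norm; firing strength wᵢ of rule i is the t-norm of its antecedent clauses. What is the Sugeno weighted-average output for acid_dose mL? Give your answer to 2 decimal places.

36.77

R1 (z=40.3): ¬normal=1−0.66=0.34, acidic=0.60, cloudy=0.13; AND[min(a, b)] → w = 0.13
R2 (z=15.0): cloudy=0.13, slow=0.87, ¬basic=1−0.56=0.44; AND[min(a, b)] → w = 0.13
R3 (z=42.0): acidic=0.60, fast=0.87, clear=0.10; AND[min(a, b)] → w = 0.10
R4 (z=51.0): cloudy=0.13 → w = 0.13
Weighted average = (0.13·40.3 + 0.13·15.0 + 0.10·42.0 + 0.13·51.0) / (0.13 + 0.13 + 0.10 + 0.13)
  = 18.0190 / 0.4900 = 36.77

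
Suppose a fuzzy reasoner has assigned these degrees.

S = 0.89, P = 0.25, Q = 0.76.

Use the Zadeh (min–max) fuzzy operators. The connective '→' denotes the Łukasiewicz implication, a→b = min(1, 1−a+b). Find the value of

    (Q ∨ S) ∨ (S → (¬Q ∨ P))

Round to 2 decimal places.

Q ∨ S = max(a, b) on (0.76, 0.89) = 0.89
¬Q = 1 − 0.76 = 0.24
¬Q ∨ P = max(a, b) on (0.24, 0.25) = 0.25
S → (¬Q ∨ P)  [Łukasiewicz: min(1, 1−a+b)] with a=0.89, b=0.25 → 0.36
(Q ∨ S) ∨ (S → (¬Q ∨ P)) = max(a, b) on (0.89, 0.36) = 0.89

0.89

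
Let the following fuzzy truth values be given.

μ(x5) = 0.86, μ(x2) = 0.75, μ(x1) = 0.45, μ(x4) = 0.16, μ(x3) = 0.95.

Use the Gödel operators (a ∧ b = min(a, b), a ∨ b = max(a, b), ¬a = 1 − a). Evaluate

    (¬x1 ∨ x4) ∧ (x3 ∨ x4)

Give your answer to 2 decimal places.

¬x1 = 1 − 0.45 = 0.55
¬x1 ∨ x4 = max(a, b) on (0.55, 0.16) = 0.55
x3 ∨ x4 = max(a, b) on (0.95, 0.16) = 0.95
(¬x1 ∨ x4) ∧ (x3 ∨ x4) = min(a, b) on (0.55, 0.95) = 0.55

0.55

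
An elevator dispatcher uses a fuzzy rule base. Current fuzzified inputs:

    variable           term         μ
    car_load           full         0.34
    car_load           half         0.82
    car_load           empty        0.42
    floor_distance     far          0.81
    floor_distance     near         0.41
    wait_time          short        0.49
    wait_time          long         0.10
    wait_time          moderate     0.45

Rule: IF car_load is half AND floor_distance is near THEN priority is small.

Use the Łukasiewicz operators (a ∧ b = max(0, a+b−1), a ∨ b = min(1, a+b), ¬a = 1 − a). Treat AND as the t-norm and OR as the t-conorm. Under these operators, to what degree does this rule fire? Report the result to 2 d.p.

0.23

firing strength: half=0.82, near=0.41; AND[max(0, a+b−1)] → w = 0.23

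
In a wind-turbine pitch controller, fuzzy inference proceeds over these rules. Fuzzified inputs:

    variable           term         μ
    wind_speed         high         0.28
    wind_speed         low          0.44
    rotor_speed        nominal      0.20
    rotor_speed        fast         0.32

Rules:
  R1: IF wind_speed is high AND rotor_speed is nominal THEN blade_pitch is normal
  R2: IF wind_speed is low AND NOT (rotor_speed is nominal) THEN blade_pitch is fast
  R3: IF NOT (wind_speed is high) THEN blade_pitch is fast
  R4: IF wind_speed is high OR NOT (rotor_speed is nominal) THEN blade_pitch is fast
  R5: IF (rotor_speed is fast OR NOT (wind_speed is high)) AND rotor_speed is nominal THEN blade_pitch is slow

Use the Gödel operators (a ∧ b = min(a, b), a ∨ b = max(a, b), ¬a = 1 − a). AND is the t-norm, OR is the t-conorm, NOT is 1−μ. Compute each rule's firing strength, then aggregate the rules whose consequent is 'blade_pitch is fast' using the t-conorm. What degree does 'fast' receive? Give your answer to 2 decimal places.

0.80

R1: high=0.28, nominal=0.20; AND[min(a, b)] → w = 0.20
R2: low=0.44, ¬nominal=1−0.20=0.80; AND[min(a, b)] → w = 0.44
R3: ¬high=1−0.28=0.72 → w = 0.72
R4: high=0.28, ¬nominal=1−0.20=0.80; OR[max(a, b)] → w = 0.80
R5: (fast=0.32 OR ¬high=1−0.28=0.72) = 0.72; AND[min(a, b)] with nominal=0.20 → w = 0.20
Rules with consequent 'fast': {R2, R3, R4} → strengths 0.44, 0.72, 0.80
Aggregate via t-conorm [max(a, b)]: 0.80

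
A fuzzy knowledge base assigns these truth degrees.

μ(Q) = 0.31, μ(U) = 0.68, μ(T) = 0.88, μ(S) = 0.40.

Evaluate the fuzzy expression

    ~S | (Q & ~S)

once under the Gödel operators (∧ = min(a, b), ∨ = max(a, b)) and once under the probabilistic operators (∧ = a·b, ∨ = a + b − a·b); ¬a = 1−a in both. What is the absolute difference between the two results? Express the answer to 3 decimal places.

0.074

Under Gödel:
  ~S = 1 − 0.40 = 0.60
  ~S = 1 − 0.40 = 0.60
  Q & ~S = min(a, b) on (0.31, 0.60) = 0.31
  ~S | (Q & ~S) = max(a, b) on (0.60, 0.31) = 0.60
  → value = 0.6000
Under probabilistic:
  ~S = 1 − 0.4000 = 0.6000
  ~S = 1 − 0.4000 = 0.6000
  Q & ~S = a·b on (0.3100, 0.6000) = 0.1860
  ~S | (Q & ~S) = a + b − a·b on (0.6000, 0.1860) = 0.6744
  → value = 0.6744
|0.6000 − 0.6744| = 0.074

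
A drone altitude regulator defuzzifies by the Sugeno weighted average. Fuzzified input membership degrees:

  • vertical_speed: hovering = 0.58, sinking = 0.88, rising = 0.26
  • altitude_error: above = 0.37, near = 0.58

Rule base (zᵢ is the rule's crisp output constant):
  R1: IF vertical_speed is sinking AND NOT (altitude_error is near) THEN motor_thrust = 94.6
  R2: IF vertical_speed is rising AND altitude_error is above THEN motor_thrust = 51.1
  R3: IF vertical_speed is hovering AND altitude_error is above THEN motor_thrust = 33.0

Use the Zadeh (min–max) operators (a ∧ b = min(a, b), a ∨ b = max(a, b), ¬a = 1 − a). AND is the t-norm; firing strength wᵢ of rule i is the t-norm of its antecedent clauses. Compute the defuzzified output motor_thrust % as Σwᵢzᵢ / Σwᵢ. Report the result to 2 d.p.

R1 (z=94.6): sinking=0.88, ¬near=1−0.58=0.42; AND[min(a, b)] → w = 0.42
R2 (z=51.1): rising=0.26, above=0.37; AND[min(a, b)] → w = 0.26
R3 (z=33.0): hovering=0.58, above=0.37; AND[min(a, b)] → w = 0.37
Weighted average = (0.42·94.6 + 0.26·51.1 + 0.37·33.0) / (0.42 + 0.26 + 0.37)
  = 65.2280 / 1.0500 = 62.12

62.12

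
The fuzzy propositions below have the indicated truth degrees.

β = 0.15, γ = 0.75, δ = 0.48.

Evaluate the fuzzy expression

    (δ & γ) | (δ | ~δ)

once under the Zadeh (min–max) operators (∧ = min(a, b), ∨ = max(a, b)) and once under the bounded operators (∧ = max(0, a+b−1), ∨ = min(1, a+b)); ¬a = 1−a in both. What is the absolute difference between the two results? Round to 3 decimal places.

Under Zadeh (min–max):
  δ & γ = min(a, b) on (0.48, 0.75) = 0.48
  ~δ = 1 − 0.48 = 0.52
  δ | ~δ = max(a, b) on (0.48, 0.52) = 0.52
  (δ & γ) | (δ | ~δ) = max(a, b) on (0.48, 0.52) = 0.52
  → value = 0.5200
Under bounded:
  δ & γ = max(0, a+b−1) on (0.48, 0.75) = 0.23
  ~δ = 1 − 0.48 = 0.52
  δ | ~δ = min(1, a+b) on (0.48, 0.52) = 1.00
  (δ & γ) | (δ | ~δ) = min(1, a+b) on (0.23, 1.00) = 1.00
  → value = 1.0000
|0.5200 − 1.0000| = 0.480

0.480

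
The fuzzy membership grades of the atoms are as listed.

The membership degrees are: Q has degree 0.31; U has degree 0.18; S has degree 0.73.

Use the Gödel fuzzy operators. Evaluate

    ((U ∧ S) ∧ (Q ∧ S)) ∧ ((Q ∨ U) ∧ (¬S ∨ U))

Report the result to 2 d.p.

0.18

U ∧ S = min(a, b) on (0.18, 0.73) = 0.18
Q ∧ S = min(a, b) on (0.31, 0.73) = 0.31
(U ∧ S) ∧ (Q ∧ S) = min(a, b) on (0.18, 0.31) = 0.18
Q ∨ U = max(a, b) on (0.31, 0.18) = 0.31
¬S = 1 − 0.73 = 0.27
¬S ∨ U = max(a, b) on (0.27, 0.18) = 0.27
(Q ∨ U) ∧ (¬S ∨ U) = min(a, b) on (0.31, 0.27) = 0.27
((U ∧ S) ∧ (Q ∧ S)) ∧ ((Q ∨ U) ∧ (¬S ∨ U)) = min(a, b) on (0.18, 0.27) = 0.18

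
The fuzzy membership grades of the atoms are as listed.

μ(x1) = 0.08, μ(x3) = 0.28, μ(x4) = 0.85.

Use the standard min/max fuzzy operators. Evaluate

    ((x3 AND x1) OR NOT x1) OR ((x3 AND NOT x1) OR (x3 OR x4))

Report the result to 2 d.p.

0.92

x3 AND x1 = min(a, b) on (0.28, 0.08) = 0.08
NOT x1 = 1 − 0.08 = 0.92
(x3 AND x1) OR NOT x1 = max(a, b) on (0.08, 0.92) = 0.92
NOT x1 = 1 − 0.08 = 0.92
x3 AND NOT x1 = min(a, b) on (0.28, 0.92) = 0.28
x3 OR x4 = max(a, b) on (0.28, 0.85) = 0.85
(x3 AND NOT x1) OR (x3 OR x4) = max(a, b) on (0.28, 0.85) = 0.85
((x3 AND x1) OR NOT x1) OR ((x3 AND NOT x1) OR (x3 OR x4)) = max(a, b) on (0.92, 0.85) = 0.92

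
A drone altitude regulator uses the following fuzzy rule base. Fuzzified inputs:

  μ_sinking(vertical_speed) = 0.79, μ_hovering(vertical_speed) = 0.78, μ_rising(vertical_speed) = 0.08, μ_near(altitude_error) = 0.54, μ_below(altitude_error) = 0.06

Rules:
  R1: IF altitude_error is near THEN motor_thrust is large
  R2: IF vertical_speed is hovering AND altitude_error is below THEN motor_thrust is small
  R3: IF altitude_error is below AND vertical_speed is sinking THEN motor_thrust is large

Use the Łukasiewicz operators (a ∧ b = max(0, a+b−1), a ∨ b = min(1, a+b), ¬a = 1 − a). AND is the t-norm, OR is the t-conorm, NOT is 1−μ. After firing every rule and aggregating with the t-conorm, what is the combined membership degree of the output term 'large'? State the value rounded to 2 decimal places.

R1: near=0.54 → w = 0.54
R2: hovering=0.78, below=0.06; AND[max(0, a+b−1)] → w = 0.00
R3: below=0.06, sinking=0.79; AND[max(0, a+b−1)] → w = 0.00
Rules with consequent 'large': {R1, R3} → strengths 0.54, 0.00
Aggregate via t-conorm [min(1, a+b)]: 0.54

0.54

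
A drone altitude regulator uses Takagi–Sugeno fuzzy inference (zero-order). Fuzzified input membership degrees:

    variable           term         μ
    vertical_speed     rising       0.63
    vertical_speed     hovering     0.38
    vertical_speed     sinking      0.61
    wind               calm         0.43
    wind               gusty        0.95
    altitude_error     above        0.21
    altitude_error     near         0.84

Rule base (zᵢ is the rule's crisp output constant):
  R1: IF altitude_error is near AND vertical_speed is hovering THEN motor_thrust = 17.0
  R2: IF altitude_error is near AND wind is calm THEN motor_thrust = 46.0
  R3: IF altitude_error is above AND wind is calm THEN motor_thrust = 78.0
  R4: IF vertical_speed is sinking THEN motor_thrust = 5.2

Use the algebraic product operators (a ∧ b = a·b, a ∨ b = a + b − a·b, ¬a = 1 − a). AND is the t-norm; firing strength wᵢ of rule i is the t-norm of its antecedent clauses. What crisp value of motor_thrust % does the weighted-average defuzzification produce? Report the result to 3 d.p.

R1 (z=17.0): near=0.84, hovering=0.38; AND[a·b] → w = 0.3192
R2 (z=46.0): near=0.84, calm=0.43; AND[a·b] → w = 0.3612
R3 (z=78.0): above=0.21, calm=0.43; AND[a·b] → w = 0.0903
R4 (z=5.2): sinking=0.61 → w = 0.6100
Weighted average = (0.3192·17.0 + 0.3612·46.0 + 0.0903·78.0 + 0.6100·5.2) / (0.3192 + 0.3612 + 0.0903 + 0.6100)
  = 32.2570 / 1.3807 = 23.363

23.363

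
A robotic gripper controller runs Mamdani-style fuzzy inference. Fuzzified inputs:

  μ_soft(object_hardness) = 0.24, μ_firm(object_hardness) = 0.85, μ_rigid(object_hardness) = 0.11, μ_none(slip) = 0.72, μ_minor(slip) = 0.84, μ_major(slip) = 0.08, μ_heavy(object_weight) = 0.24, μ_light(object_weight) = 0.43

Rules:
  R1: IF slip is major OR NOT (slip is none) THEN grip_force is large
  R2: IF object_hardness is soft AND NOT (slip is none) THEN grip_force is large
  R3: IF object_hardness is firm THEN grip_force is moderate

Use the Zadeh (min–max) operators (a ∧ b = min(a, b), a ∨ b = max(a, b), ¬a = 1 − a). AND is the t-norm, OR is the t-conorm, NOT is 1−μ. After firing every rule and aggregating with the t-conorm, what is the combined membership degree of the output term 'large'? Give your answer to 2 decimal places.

R1: major=0.08, ¬none=1−0.72=0.28; OR[max(a, b)] → w = 0.28
R2: soft=0.24, ¬none=1−0.72=0.28; AND[min(a, b)] → w = 0.24
R3: firm=0.85 → w = 0.85
Rules with consequent 'large': {R1, R2} → strengths 0.28, 0.24
Aggregate via t-conorm [max(a, b)]: 0.28

0.28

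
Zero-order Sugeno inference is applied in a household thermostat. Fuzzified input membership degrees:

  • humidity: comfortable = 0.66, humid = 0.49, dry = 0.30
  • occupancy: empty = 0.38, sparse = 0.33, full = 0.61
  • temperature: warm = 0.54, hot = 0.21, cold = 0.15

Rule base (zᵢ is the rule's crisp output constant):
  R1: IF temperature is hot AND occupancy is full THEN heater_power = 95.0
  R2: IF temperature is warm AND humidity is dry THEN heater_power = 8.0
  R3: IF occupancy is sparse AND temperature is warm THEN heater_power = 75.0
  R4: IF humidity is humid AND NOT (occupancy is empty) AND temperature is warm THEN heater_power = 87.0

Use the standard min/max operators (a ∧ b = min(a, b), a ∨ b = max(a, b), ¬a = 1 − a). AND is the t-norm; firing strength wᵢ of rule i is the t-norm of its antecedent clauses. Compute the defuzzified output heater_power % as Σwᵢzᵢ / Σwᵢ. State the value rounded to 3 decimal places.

R1 (z=95.0): hot=0.21, full=0.61; AND[min(a, b)] → w = 0.21
R2 (z=8.0): warm=0.54, dry=0.30; AND[min(a, b)] → w = 0.30
R3 (z=75.0): sparse=0.33, warm=0.54; AND[min(a, b)] → w = 0.33
R4 (z=87.0): humid=0.49, ¬empty=1−0.38=0.62, warm=0.54; AND[min(a, b)] → w = 0.49
Weighted average = (0.21·95.0 + 0.30·8.0 + 0.33·75.0 + 0.49·87.0) / (0.21 + 0.30 + 0.33 + 0.49)
  = 89.7300 / 1.3300 = 67.466

67.466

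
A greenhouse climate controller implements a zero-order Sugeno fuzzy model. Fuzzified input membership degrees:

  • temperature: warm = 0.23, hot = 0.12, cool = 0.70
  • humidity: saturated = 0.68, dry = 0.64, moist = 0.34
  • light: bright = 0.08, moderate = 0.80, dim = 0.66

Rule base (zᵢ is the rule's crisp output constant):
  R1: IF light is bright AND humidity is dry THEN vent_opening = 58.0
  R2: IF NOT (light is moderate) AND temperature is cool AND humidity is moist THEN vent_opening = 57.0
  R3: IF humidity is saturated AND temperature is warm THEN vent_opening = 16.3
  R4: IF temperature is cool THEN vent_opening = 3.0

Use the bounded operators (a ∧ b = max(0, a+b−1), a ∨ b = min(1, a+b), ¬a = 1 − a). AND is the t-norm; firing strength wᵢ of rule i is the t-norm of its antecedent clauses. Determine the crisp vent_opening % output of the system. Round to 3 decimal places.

R1 (z=58.0): bright=0.08, dry=0.64; AND[max(0, a+b−1)] → w = 0.00
R2 (z=57.0): ¬moderate=1−0.80=0.20, cool=0.70, moist=0.34; AND[max(0, a+b−1)] → w = 0.00
R3 (z=16.3): saturated=0.68, warm=0.23; AND[max(0, a+b−1)] → w = 0.00
R4 (z=3.0): cool=0.70 → w = 0.70
Weighted average = (0.00·58.0 + 0.00·57.0 + 0.00·16.3 + 0.70·3.0) / (0.00 + 0.00 + 0.00 + 0.70)
  = 2.1000 / 0.7000 = 3.000

3.000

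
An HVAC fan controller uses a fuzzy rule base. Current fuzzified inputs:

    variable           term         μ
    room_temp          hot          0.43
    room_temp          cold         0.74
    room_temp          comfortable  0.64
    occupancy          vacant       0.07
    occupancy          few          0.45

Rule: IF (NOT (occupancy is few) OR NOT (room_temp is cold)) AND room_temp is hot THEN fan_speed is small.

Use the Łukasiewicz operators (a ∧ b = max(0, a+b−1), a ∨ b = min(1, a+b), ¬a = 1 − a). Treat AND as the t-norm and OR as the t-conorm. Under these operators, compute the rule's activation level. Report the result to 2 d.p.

0.24

firing strength: (¬few=1−0.45=0.55 OR ¬cold=1−0.74=0.26) = 0.81; AND[max(0, a+b−1)] with hot=0.43 → w = 0.24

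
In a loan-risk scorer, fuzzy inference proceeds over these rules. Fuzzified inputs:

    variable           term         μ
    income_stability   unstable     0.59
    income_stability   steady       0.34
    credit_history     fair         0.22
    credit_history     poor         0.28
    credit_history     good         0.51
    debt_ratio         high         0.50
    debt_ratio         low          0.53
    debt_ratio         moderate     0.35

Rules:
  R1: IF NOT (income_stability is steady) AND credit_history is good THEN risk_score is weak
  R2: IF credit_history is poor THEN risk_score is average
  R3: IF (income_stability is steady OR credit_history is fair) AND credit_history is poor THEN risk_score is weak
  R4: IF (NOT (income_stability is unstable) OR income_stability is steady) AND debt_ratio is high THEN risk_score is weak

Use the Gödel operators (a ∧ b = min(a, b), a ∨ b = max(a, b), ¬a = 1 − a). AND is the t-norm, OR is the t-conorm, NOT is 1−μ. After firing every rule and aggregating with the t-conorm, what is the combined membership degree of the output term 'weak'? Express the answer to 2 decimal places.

R1: ¬steady=1−0.34=0.66, good=0.51; AND[min(a, b)] → w = 0.51
R2: poor=0.28 → w = 0.28
R3: (steady=0.34 OR fair=0.22) = 0.34; AND[min(a, b)] with poor=0.28 → w = 0.28
R4: (¬unstable=1−0.59=0.41 OR steady=0.34) = 0.41; AND[min(a, b)] with high=0.50 → w = 0.41
Rules with consequent 'weak': {R1, R3, R4} → strengths 0.51, 0.28, 0.41
Aggregate via t-conorm [max(a, b)]: 0.51

0.51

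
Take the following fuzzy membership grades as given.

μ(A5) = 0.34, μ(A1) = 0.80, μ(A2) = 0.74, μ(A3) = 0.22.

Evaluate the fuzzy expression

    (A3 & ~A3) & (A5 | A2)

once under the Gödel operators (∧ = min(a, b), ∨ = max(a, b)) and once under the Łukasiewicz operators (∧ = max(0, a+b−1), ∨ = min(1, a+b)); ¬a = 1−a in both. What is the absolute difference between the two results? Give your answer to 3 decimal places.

0.220

Under Gödel:
  ~A3 = 1 − 0.22 = 0.78
  A3 & ~A3 = min(a, b) on (0.22, 0.78) = 0.22
  A5 | A2 = max(a, b) on (0.34, 0.74) = 0.74
  (A3 & ~A3) & (A5 | A2) = min(a, b) on (0.22, 0.74) = 0.22
  → value = 0.2200
Under Łukasiewicz:
  ~A3 = 1 − 0.22 = 0.78
  A3 & ~A3 = max(0, a+b−1) on (0.22, 0.78) = 0.00
  A5 | A2 = min(1, a+b) on (0.34, 0.74) = 1.00
  (A3 & ~A3) & (A5 | A2) = max(0, a+b−1) on (0.00, 1.00) = 0.00
  → value = 0.0000
|0.2200 − 0.0000| = 0.220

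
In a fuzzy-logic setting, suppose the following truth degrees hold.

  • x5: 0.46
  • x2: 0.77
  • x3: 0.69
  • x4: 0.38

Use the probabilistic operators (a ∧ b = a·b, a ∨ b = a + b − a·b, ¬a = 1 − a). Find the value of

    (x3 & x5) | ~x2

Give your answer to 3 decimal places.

0.474

x3 & x5 = a·b on (0.6900, 0.4600) = 0.3174
~x2 = 1 − 0.7700 = 0.2300
(x3 & x5) | ~x2 = a + b − a·b on (0.3174, 0.2300) = 0.4744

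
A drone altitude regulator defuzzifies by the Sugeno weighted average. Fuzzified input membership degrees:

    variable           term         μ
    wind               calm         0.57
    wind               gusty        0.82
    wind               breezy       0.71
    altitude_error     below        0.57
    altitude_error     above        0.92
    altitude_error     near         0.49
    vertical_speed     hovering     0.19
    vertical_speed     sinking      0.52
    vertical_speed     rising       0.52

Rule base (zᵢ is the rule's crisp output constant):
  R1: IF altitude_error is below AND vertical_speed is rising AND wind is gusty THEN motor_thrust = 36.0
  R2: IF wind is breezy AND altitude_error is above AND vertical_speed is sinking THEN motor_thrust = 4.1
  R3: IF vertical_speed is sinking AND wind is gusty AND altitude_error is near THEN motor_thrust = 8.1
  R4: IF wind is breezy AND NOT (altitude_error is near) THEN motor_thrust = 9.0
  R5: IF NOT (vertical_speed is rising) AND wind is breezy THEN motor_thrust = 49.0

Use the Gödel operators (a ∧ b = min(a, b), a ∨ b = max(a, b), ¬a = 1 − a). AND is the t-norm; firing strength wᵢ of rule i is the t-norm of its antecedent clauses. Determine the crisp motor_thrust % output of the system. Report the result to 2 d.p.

R1 (z=36.0): below=0.57, rising=0.52, gusty=0.82; AND[min(a, b)] → w = 0.52
R2 (z=4.1): breezy=0.71, above=0.92, sinking=0.52; AND[min(a, b)] → w = 0.52
R3 (z=8.1): sinking=0.52, gusty=0.82, near=0.49; AND[min(a, b)] → w = 0.49
R4 (z=9.0): breezy=0.71, ¬near=1−0.49=0.51; AND[min(a, b)] → w = 0.51
R5 (z=49.0): ¬rising=1−0.52=0.48, breezy=0.71; AND[min(a, b)] → w = 0.48
Weighted average = (0.52·36.0 + 0.52·4.1 + 0.49·8.1 + 0.51·9.0 + 0.48·49.0) / (0.52 + 0.52 + 0.49 + 0.51 + 0.48)
  = 52.9310 / 2.5200 = 21.00

21.00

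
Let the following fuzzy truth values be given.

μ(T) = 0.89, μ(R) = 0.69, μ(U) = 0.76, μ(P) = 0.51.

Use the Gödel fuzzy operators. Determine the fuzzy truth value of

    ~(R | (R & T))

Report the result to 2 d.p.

0.31

R & T = min(a, b) on (0.69, 0.89) = 0.69
R | (R & T) = max(a, b) on (0.69, 0.69) = 0.69
~(R | (R & T)) = 1 − 0.69 = 0.31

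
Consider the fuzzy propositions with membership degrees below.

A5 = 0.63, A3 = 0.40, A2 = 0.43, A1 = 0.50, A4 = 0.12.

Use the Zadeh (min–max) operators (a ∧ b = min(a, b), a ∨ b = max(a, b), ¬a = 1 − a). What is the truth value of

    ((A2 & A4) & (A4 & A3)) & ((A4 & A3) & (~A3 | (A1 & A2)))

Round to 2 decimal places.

A2 & A4 = min(a, b) on (0.43, 0.12) = 0.12
A4 & A3 = min(a, b) on (0.12, 0.40) = 0.12
(A2 & A4) & (A4 & A3) = min(a, b) on (0.12, 0.12) = 0.12
A4 & A3 = min(a, b) on (0.12, 0.40) = 0.12
~A3 = 1 − 0.40 = 0.60
A1 & A2 = min(a, b) on (0.50, 0.43) = 0.43
~A3 | (A1 & A2) = max(a, b) on (0.60, 0.43) = 0.60
(A4 & A3) & (~A3 | (A1 & A2)) = min(a, b) on (0.12, 0.60) = 0.12
((A2 & A4) & (A4 & A3)) & ((A4 & A3) & (~A3 | (A1 & A2))) = min(a, b) on (0.12, 0.12) = 0.12

0.12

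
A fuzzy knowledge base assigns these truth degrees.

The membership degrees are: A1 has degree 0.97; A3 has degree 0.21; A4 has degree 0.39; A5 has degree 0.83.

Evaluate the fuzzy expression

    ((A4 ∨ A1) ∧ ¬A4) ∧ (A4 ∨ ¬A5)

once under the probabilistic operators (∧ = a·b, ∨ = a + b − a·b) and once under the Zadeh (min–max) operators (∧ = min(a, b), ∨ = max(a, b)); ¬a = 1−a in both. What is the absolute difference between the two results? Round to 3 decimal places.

0.094

Under probabilistic:
  A4 ∨ A1 = a + b − a·b on (0.3900, 0.9700) = 0.9817
  ¬A4 = 1 − 0.3900 = 0.6100
  (A4 ∨ A1) ∧ ¬A4 = a·b on (0.9817, 0.6100) = 0.5988
  ¬A5 = 1 − 0.8300 = 0.1700
  A4 ∨ ¬A5 = a + b − a·b on (0.3900, 0.1700) = 0.4937
  ((A4 ∨ A1) ∧ ¬A4) ∧ (A4 ∨ ¬A5) = a·b on (0.5988, 0.4937) = 0.2956
  → value = 0.2956
Under Zadeh (min–max):
  A4 ∨ A1 = max(a, b) on (0.39, 0.97) = 0.97
  ¬A4 = 1 − 0.39 = 0.61
  (A4 ∨ A1) ∧ ¬A4 = min(a, b) on (0.97, 0.61) = 0.61
  ¬A5 = 1 − 0.83 = 0.17
  A4 ∨ ¬A5 = max(a, b) on (0.39, 0.17) = 0.39
  ((A4 ∨ A1) ∧ ¬A4) ∧ (A4 ∨ ¬A5) = min(a, b) on (0.61, 0.39) = 0.39
  → value = 0.3900
|0.2956 − 0.3900| = 0.094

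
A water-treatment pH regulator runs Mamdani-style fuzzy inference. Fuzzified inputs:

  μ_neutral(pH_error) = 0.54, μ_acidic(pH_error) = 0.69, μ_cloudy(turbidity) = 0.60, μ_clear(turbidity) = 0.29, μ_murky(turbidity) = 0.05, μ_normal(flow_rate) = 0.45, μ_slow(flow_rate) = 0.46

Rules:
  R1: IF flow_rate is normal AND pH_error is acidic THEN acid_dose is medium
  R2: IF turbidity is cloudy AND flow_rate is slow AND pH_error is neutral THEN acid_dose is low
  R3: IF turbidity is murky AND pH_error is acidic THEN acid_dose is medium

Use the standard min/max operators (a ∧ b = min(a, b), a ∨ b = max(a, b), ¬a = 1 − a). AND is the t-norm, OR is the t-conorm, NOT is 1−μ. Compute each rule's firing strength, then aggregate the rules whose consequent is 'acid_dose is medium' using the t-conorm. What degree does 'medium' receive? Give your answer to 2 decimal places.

0.45

R1: normal=0.45, acidic=0.69; AND[min(a, b)] → w = 0.45
R2: cloudy=0.60, slow=0.46, neutral=0.54; AND[min(a, b)] → w = 0.46
R3: murky=0.05, acidic=0.69; AND[min(a, b)] → w = 0.05
Rules with consequent 'medium': {R1, R3} → strengths 0.45, 0.05
Aggregate via t-conorm [max(a, b)]: 0.45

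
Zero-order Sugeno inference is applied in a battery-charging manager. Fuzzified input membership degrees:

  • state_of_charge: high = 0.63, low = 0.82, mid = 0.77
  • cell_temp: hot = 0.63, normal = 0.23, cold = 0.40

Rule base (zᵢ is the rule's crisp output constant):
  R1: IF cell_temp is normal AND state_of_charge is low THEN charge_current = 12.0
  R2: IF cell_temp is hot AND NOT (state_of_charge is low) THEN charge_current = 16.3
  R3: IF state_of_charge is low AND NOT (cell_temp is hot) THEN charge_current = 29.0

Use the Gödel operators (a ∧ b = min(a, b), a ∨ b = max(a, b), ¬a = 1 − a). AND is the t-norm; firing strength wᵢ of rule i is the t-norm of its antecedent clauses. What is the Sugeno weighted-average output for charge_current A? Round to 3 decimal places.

21.056

R1 (z=12.0): normal=0.23, low=0.82; AND[min(a, b)] → w = 0.23
R2 (z=16.3): hot=0.63, ¬low=1−0.82=0.18; AND[min(a, b)] → w = 0.18
R3 (z=29.0): low=0.82, ¬hot=1−0.63=0.37; AND[min(a, b)] → w = 0.37
Weighted average = (0.23·12.0 + 0.18·16.3 + 0.37·29.0) / (0.23 + 0.18 + 0.37)
  = 16.4240 / 0.7800 = 21.056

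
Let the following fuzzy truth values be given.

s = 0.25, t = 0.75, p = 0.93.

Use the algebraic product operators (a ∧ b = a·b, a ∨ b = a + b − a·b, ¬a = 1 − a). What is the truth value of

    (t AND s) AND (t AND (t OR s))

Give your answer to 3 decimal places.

0.114

t AND s = a·b on (0.7500, 0.2500) = 0.1875
t OR s = a + b − a·b on (0.7500, 0.2500) = 0.8125
t AND (t OR s) = a·b on (0.7500, 0.8125) = 0.6094
(t AND s) AND (t AND (t OR s)) = a·b on (0.1875, 0.6094) = 0.1143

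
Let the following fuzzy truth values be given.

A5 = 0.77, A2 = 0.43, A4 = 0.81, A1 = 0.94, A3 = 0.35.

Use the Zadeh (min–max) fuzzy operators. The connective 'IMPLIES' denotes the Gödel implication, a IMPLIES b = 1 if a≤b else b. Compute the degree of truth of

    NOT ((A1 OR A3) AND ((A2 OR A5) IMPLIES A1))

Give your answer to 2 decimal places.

A1 OR A3 = max(a, b) on (0.94, 0.35) = 0.94
A2 OR A5 = max(a, b) on (0.43, 0.77) = 0.77
(A2 OR A5) IMPLIES A1  [Gödel: 1 if a≤b else b] with a=0.77, b=0.94 → 1.00
(A1 OR A3) AND ((A2 OR A5) IMPLIES A1) = min(a, b) on (0.94, 1.00) = 0.94
NOT ((A1 OR A3) AND ((A2 OR A5) IMPLIES A1)) = 1 − 0.94 = 0.06

0.06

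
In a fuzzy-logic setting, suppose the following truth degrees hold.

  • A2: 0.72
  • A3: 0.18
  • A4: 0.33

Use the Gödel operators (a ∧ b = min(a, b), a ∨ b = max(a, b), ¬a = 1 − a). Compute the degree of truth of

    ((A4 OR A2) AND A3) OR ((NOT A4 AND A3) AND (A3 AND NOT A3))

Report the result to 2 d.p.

A4 OR A2 = max(a, b) on (0.33, 0.72) = 0.72
(A4 OR A2) AND A3 = min(a, b) on (0.72, 0.18) = 0.18
NOT A4 = 1 − 0.33 = 0.67
NOT A4 AND A3 = min(a, b) on (0.67, 0.18) = 0.18
NOT A3 = 1 − 0.18 = 0.82
A3 AND NOT A3 = min(a, b) on (0.18, 0.82) = 0.18
(NOT A4 AND A3) AND (A3 AND NOT A3) = min(a, b) on (0.18, 0.18) = 0.18
((A4 OR A2) AND A3) OR ((NOT A4 AND A3) AND (A3 AND NOT A3)) = max(a, b) on (0.18, 0.18) = 0.18

0.18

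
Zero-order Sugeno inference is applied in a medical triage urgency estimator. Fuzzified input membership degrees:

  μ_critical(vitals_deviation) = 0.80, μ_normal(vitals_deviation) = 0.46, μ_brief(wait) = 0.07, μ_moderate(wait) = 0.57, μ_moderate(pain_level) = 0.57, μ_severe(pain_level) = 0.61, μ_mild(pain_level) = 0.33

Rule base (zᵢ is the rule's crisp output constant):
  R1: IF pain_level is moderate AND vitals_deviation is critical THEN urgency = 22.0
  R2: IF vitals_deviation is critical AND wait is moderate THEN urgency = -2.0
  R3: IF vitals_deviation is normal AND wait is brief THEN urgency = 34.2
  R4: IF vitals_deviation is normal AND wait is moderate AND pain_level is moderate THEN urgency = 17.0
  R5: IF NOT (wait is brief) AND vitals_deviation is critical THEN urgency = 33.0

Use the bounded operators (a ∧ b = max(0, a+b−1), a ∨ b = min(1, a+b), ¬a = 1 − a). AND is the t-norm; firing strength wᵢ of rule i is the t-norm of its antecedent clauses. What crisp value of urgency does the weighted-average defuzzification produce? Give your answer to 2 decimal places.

R1 (z=22.0): moderate=0.57, critical=0.80; AND[max(0, a+b−1)] → w = 0.37
R2 (z=-2.0): critical=0.80, moderate=0.57; AND[max(0, a+b−1)] → w = 0.37
R3 (z=34.2): normal=0.46, brief=0.07; AND[max(0, a+b−1)] → w = 0.00
R4 (z=17.0): normal=0.46, moderate=0.57, moderate=0.57; AND[max(0, a+b−1)] → w = 0.00
R5 (z=33.0): ¬brief=1−0.07=0.93, critical=0.80; AND[max(0, a+b−1)] → w = 0.73
Weighted average = (0.37·22.0 + 0.37·-2.0 + 0.00·34.2 + 0.00·17.0 + 0.73·33.0) / (0.37 + 0.37 + 0.00 + 0.00 + 0.73)
  = 31.4900 / 1.4700 = 21.42

21.42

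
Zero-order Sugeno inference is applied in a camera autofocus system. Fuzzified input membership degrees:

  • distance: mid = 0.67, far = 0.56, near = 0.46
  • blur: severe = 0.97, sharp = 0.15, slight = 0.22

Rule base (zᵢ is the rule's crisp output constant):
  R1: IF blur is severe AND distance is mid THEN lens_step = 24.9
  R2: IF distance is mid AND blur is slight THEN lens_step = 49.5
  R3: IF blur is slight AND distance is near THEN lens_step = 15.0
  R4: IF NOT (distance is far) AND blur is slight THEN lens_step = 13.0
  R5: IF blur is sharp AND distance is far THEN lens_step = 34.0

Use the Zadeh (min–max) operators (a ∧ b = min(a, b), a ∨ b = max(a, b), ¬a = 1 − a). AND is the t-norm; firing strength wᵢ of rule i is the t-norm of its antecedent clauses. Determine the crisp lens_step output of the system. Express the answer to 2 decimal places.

26.24

R1 (z=24.9): severe=0.97, mid=0.67; AND[min(a, b)] → w = 0.67
R2 (z=49.5): mid=0.67, slight=0.22; AND[min(a, b)] → w = 0.22
R3 (z=15.0): slight=0.22, near=0.46; AND[min(a, b)] → w = 0.22
R4 (z=13.0): ¬far=1−0.56=0.44, slight=0.22; AND[min(a, b)] → w = 0.22
R5 (z=34.0): sharp=0.15, far=0.56; AND[min(a, b)] → w = 0.15
Weighted average = (0.67·24.9 + 0.22·49.5 + 0.22·15.0 + 0.22·13.0 + 0.15·34.0) / (0.67 + 0.22 + 0.22 + 0.22 + 0.15)
  = 38.8330 / 1.4800 = 26.24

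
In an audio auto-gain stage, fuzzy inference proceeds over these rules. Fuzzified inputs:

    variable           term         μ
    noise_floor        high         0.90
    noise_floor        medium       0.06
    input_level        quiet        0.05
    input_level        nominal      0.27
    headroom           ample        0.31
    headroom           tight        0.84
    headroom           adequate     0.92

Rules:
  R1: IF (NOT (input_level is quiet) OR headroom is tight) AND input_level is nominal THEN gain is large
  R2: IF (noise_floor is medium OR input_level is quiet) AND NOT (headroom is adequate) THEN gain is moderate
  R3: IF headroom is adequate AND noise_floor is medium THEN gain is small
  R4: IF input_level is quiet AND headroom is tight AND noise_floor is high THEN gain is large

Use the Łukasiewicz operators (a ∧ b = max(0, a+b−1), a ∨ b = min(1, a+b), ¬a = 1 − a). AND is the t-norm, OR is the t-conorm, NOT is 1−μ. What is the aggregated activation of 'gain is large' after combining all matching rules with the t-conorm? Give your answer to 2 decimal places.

R1: (¬quiet=1−0.05=0.95 OR tight=0.84) = 1.00; AND[max(0, a+b−1)] with nominal=0.27 → w = 0.27
R2: (medium=0.06 OR quiet=0.05) = 0.11; AND[max(0, a+b−1)] with ¬adequate=1−0.92=0.08 → w = 0.00
R3: adequate=0.92, medium=0.06; AND[max(0, a+b−1)] → w = 0.00
R4: quiet=0.05, tight=0.84, high=0.90; AND[max(0, a+b−1)] → w = 0.00
Rules with consequent 'large': {R1, R4} → strengths 0.27, 0.00
Aggregate via t-conorm [min(1, a+b)]: 0.27

0.27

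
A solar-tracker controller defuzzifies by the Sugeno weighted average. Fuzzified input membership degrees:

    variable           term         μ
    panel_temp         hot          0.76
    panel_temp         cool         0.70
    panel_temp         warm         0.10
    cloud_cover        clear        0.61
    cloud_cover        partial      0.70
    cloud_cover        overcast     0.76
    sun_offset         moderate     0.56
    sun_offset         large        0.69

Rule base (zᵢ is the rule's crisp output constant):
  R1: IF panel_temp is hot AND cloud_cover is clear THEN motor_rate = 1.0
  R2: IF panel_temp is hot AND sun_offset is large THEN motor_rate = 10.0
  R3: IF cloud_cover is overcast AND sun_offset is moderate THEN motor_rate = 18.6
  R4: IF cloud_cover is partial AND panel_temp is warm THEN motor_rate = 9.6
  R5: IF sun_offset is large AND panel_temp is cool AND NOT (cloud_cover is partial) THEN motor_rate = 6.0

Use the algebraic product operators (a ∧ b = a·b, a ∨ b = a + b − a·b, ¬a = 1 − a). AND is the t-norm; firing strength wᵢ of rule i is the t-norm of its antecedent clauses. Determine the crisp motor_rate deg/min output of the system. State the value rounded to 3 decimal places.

R1 (z=1.0): hot=0.76, clear=0.61; AND[a·b] → w = 0.4636
R2 (z=10.0): hot=0.76, large=0.69; AND[a·b] → w = 0.5244
R3 (z=18.6): overcast=0.76, moderate=0.56; AND[a·b] → w = 0.4256
R4 (z=9.6): partial=0.70, warm=0.10; AND[a·b] → w = 0.0700
R5 (z=6.0): large=0.69, cool=0.70, ¬partial=1−0.70=0.30; AND[a·b] → w = 0.1449
Weighted average = (0.4636·1.0 + 0.5244·10.0 + 0.4256·18.6 + 0.0700·9.6 + 0.1449·6.0) / (0.4636 + 0.5244 + 0.4256 + 0.0700 + 0.1449)
  = 15.1652 / 1.6285 = 9.312

9.312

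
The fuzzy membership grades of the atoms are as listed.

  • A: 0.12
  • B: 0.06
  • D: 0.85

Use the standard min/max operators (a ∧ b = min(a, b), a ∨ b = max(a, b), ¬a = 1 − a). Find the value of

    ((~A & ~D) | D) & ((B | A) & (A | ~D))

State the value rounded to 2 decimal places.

0.12

~A = 1 − 0.12 = 0.88
~D = 1 − 0.85 = 0.15
~A & ~D = min(a, b) on (0.88, 0.15) = 0.15
(~A & ~D) | D = max(a, b) on (0.15, 0.85) = 0.85
B | A = max(a, b) on (0.06, 0.12) = 0.12
~D = 1 − 0.85 = 0.15
A | ~D = max(a, b) on (0.12, 0.15) = 0.15
(B | A) & (A | ~D) = min(a, b) on (0.12, 0.15) = 0.12
((~A & ~D) | D) & ((B | A) & (A | ~D)) = min(a, b) on (0.85, 0.12) = 0.12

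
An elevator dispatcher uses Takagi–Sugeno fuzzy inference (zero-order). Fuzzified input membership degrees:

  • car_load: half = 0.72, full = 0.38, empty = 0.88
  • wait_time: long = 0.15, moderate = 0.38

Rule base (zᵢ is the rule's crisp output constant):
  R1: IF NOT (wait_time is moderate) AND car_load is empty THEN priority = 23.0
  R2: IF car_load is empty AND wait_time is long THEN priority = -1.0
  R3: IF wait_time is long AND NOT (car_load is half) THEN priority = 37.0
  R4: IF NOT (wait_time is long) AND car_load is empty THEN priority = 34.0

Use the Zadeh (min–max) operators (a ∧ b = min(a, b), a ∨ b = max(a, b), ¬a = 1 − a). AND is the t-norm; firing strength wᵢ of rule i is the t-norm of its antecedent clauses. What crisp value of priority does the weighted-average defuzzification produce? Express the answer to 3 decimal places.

R1 (z=23.0): ¬moderate=1−0.38=0.62, empty=0.88; AND[min(a, b)] → w = 0.62
R2 (z=-1.0): empty=0.88, long=0.15; AND[min(a, b)] → w = 0.15
R3 (z=37.0): long=0.15, ¬half=1−0.72=0.28; AND[min(a, b)] → w = 0.15
R4 (z=34.0): ¬long=1−0.15=0.85, empty=0.88; AND[min(a, b)] → w = 0.85
Weighted average = (0.62·23.0 + 0.15·-1.0 + 0.15·37.0 + 0.85·34.0) / (0.62 + 0.15 + 0.15 + 0.85)
  = 48.5600 / 1.7700 = 27.435

27.435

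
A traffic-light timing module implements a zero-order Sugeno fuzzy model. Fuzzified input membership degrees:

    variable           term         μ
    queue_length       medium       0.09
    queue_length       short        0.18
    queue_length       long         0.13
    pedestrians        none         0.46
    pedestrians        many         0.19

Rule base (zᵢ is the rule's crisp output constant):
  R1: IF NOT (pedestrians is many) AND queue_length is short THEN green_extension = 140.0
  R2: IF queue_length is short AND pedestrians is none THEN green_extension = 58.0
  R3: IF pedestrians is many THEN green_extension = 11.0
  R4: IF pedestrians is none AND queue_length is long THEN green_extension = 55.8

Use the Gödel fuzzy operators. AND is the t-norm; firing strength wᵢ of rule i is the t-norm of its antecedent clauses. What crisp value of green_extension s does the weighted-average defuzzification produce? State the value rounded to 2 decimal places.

R1 (z=140.0): ¬many=1−0.19=0.81, short=0.18; AND[min(a, b)] → w = 0.18
R2 (z=58.0): short=0.18, none=0.46; AND[min(a, b)] → w = 0.18
R3 (z=11.0): many=0.19 → w = 0.19
R4 (z=55.8): none=0.46, long=0.13; AND[min(a, b)] → w = 0.13
Weighted average = (0.18·140.0 + 0.18·58.0 + 0.19·11.0 + 0.13·55.8) / (0.18 + 0.18 + 0.19 + 0.13)
  = 44.9840 / 0.6800 = 66.15

66.15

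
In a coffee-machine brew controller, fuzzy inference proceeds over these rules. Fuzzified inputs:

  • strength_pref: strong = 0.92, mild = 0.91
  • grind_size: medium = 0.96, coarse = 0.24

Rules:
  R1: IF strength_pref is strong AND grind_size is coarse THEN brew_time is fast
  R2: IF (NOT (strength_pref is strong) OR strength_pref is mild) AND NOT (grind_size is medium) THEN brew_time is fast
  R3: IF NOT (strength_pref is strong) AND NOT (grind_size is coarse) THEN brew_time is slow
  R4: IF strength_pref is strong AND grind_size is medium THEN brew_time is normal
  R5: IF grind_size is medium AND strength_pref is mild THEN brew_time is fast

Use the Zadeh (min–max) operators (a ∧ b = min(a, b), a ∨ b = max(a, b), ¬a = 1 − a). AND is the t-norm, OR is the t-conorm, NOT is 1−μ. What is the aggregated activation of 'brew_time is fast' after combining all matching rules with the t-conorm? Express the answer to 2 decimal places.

0.91

R1: strong=0.92, coarse=0.24; AND[min(a, b)] → w = 0.24
R2: (¬strong=1−0.92=0.08 OR mild=0.91) = 0.91; AND[min(a, b)] with ¬medium=1−0.96=0.04 → w = 0.04
R3: ¬strong=1−0.92=0.08, ¬coarse=1−0.24=0.76; AND[min(a, b)] → w = 0.08
R4: strong=0.92, medium=0.96; AND[min(a, b)] → w = 0.92
R5: medium=0.96, mild=0.91; AND[min(a, b)] → w = 0.91
Rules with consequent 'fast': {R1, R2, R5} → strengths 0.24, 0.04, 0.91
Aggregate via t-conorm [max(a, b)]: 0.91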